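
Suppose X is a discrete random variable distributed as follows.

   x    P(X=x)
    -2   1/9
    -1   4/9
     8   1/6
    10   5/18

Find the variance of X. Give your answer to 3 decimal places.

E[X] = (1/9)·(-2) + (4/9)·(-1) + (1/6)·8 + (5/18)·10 = 31/9
E[X²] = (1/9)·4 + (4/9)·1 + (1/6)·64 + (5/18)·100 = 118/3
Var(X) = 118/3 − (31/9)² = 2225/81 ≈ 27.469

27.469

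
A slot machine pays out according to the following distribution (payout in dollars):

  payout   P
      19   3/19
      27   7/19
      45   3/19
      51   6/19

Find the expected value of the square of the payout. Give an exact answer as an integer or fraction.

E[X²] = (3/19)·361 + (7/19)·729 + (3/19)·2025 + (6/19)·2601
     = 27867/19

27867/19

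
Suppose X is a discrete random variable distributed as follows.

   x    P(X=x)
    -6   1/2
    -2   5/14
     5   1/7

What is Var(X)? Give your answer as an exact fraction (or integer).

E[X] = (1/2)·(-6) + (5/14)·(-2) + (1/7)·5 = -3
E[X²] = (1/2)·36 + (5/14)·4 + (1/7)·25 = 23
Var(X) = 23 − (-3)² = 14

14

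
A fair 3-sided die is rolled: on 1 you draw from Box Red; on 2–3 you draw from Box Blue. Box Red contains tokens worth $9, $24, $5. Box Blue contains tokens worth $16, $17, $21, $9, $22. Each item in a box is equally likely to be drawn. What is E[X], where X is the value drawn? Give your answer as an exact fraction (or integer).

E[X | Box Red] = (9 + 24 + 5)/3 = 38/3
E[X | Box Blue] = (16 + 17 + 21 + 9 + 22)/5 = 17
E[X] = (1/3)·38/3 + (2/3)·17 = 140/9

140/9 dollars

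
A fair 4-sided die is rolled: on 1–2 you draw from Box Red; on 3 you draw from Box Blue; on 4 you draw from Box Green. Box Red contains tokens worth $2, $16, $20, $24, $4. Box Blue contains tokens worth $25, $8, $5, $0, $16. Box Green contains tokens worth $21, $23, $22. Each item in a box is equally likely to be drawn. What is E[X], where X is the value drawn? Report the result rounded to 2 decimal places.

$14.80

E[X | Box Red] = (2 + 16 + 20 + 24 + 4)/5 = 66/5
E[X | Box Blue] = (25 + 8 + 5 + 0 + 16)/5 = 54/5
E[X | Box Green] = (21 + 23 + 22)/3 = 22
E[X] = (1/2)·66/5 + (1/4)·54/5 + (1/4)·22 = 74/5 ≈ 14.80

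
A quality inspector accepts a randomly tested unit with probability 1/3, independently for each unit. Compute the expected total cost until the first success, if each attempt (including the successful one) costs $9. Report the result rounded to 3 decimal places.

$27.000

E[#attempts] = 1/p = 3; E[cost] = 9·3 = 27.
≈ 27.000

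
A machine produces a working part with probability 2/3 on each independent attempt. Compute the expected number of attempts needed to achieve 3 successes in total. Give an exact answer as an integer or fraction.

9/2

By linearity (sum of 3 independent geometric waits), E[trials] = 3/p = 3/(2/3) = 9/2.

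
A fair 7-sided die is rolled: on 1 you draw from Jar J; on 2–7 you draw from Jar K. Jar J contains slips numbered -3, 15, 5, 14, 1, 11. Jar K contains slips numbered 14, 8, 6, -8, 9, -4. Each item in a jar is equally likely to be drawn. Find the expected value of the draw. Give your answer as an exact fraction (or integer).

193/42

E[X | Jar J] = (-3 + 15 + 5 + 14 + 1 + 11)/6 = 43/6
E[X | Jar K] = (14 + 8 + 6 − 8 + 9 − 4)/6 = 25/6
E[X] = (1/7)·43/6 + (6/7)·25/6 = 193/42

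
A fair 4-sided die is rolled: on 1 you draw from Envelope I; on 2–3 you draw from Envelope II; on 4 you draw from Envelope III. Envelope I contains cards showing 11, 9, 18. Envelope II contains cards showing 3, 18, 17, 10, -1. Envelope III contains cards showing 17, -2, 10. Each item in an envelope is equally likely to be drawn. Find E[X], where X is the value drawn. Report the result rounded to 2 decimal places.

E[X | Envelope I] = (11 + 9 + 18)/3 = 38/3
E[X | Envelope II] = (3 + 18 + 17 + 10 − 1)/5 = 47/5
E[X | Envelope III] = (17 − 2 + 10)/3 = 25/3
E[X] = (1/4)·38/3 + (1/2)·47/5 + (1/4)·25/3 = 199/20 ≈ 9.95

9.95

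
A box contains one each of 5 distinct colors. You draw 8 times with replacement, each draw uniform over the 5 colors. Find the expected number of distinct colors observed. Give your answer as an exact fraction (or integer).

Let Xⱼ=1 if type j appears at least once. P(Xⱼ=1) = 1 − ((5−1)/5)^8 = 325089/390625.
E[#distinct] = 5·325089/390625 = 325089/78125.

325089/78125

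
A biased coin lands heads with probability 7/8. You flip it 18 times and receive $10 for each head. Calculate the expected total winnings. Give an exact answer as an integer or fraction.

E[#heads] = 18·7/8 = 63/4 (linearity over flips).
E[winnings] = 10·63/4 = 315/2.

315/2 dollars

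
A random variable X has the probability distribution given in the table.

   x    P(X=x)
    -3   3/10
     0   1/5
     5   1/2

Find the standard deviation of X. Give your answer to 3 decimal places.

3.555

E[X] = 8/5, E[X²] = 76/5
Var(X) = E[X²] − (E[X])² = 76/5 − 64/25 = 316/25
SD(X) = √(316/25) ≈ 3.555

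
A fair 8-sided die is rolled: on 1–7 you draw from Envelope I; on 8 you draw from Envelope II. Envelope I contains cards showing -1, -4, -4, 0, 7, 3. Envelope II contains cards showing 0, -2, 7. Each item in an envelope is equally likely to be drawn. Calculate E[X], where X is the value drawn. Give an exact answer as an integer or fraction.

E[X | Envelope I] = (-1 − 4 − 4 + 0 + 7 + 3)/6 = 1/6
E[X | Envelope II] = (0 − 2 + 7)/3 = 5/3
E[X] = (7/8)·1/6 + (1/8)·5/3 = 17/48

17/48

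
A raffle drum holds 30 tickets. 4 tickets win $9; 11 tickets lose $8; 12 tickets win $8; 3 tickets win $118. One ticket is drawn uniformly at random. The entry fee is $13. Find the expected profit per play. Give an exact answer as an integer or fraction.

4/15 dollars

E[payout] = (4/30)·9 + (11/30)·(-8) + (12/30)·8 + (3/30)·118 = 199/15
Expected profit = 199/15 − 13 = 4/15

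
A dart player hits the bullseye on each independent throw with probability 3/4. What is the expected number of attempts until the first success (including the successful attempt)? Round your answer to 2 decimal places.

1.33

For a geometric distribution, E[trials] = 1/p = 1/(3/4) = 4/3.
≈ 1.33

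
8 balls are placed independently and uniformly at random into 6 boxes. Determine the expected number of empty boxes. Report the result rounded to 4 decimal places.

Let Xⱼ=1 if box j is empty. P(Xⱼ=1) = ((6-1)/6)^8 = 390625/1679616.
By linearity, E[#empty] = 6·390625/1679616 = 390625/279936.
≈ 1.3954

1.3954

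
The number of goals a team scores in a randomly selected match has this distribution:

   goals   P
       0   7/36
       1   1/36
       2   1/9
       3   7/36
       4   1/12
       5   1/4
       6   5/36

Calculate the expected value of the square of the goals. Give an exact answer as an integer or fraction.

533/36

E[X²] = (7/36)·0 + (1/36)·1 + (1/9)·4 + (7/36)·9 + (1/12)·16 + (1/4)·25 + (5/36)·36
     = 533/36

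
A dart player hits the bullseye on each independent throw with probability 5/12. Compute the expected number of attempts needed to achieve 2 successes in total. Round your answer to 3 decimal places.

By linearity (sum of 2 independent geometric waits), E[trials] = 2/p = 2/(5/12) = 24/5.
≈ 4.800

4.800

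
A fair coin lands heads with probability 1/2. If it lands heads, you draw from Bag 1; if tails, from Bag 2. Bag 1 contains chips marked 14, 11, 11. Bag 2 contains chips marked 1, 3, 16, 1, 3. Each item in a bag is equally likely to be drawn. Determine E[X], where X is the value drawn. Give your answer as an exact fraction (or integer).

42/5

E[X | Bag 1] = (14 + 11 + 11)/3 = 12
E[X | Bag 2] = (1 + 3 + 16 + 1 + 3)/5 = 24/5
E[X] = (1/2)·12 + (1/2)·24/5 = 42/5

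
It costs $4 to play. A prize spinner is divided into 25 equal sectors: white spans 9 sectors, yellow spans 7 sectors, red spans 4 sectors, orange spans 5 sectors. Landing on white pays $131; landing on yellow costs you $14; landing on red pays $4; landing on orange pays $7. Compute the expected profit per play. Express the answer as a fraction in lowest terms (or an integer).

1032/25 dollars

E[payout] = (9/25)·131 + (7/25)·(-14) + (4/25)·4 + (5/25)·7 = 1132/25
Expected profit = 1132/25 − 4 = 1032/25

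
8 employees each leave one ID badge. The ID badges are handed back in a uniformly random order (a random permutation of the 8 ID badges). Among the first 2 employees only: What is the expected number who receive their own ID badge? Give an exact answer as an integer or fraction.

Let Xᵢ = 1 if person i gets their own ID badge. For each i, P(Xᵢ=1) = 1/8.
By linearity of expectation, E[X₁+…+X_2] = 2·(1/8) = 1/4.

1/4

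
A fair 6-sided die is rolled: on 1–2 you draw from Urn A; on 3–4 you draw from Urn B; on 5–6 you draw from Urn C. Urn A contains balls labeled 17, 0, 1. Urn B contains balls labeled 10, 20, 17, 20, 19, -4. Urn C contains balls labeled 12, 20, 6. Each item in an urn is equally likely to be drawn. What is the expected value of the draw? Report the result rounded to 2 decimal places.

E[X | Urn A] = (17 + 0 + 1)/3 = 6
E[X | Urn B] = (10 + 20 + 17 + 20 + 19 − 4)/6 = 41/3
E[X | Urn C] = (12 + 20 + 6)/3 = 38/3
E[X] = (1/3)·6 + (1/3)·41/3 + (1/3)·38/3 = 97/9 ≈ 10.78

10.78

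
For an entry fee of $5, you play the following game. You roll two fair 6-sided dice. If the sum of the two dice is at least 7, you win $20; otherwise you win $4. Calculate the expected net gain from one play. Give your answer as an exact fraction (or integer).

25/3 dollars

E[payout] = (5/12)·4 + (7/12)·20 = 40/3
Expected profit = 40/3 − 5 = 25/3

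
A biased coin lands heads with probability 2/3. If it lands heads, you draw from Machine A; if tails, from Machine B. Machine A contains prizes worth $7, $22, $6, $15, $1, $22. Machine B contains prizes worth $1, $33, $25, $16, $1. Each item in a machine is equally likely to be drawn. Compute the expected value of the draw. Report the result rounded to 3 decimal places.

$13.178

E[X | Machine A] = (7 + 22 + 6 + 15 + 1 + 22)/6 = 73/6
E[X | Machine B] = (1 + 33 + 25 + 16 + 1)/5 = 76/5
E[X] = (2/3)·73/6 + (1/3)·76/5 = 593/45 ≈ 13.178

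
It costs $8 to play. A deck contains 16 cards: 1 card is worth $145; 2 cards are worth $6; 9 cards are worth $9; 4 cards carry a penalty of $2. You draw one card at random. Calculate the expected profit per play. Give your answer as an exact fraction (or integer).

51/8 dollars

E[payout] = (1/16)·145 + (2/16)·6 + (9/16)·9 + (4/16)·(-2) = 115/8
Expected profit = 115/8 − 8 = 51/8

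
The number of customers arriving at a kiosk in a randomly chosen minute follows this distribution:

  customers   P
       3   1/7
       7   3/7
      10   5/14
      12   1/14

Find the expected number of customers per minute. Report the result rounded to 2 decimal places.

E[X] = (1/7)·3 + (3/7)·7 + (5/14)·10 + (1/14)·12
     = 55/7 ≈ 7.86

7.86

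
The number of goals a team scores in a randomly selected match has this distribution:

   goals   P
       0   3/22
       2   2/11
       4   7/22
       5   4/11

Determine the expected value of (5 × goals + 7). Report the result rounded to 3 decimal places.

24.273

E[5x+7] = (3/22)·7 + (2/11)·17 + (7/22)·27 + (4/11)·32
     = 267/11 ≈ 24.273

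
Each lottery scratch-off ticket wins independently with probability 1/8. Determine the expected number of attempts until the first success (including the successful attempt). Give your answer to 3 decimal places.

For a geometric distribution, E[trials] = 1/p = 1/(1/8) = 8.
≈ 8.000

8.000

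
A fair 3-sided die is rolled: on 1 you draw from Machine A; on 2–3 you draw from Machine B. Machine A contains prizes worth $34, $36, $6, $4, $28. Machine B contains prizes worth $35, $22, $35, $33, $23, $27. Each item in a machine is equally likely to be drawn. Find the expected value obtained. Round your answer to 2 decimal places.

E[X | Machine A] = (34 + 36 + 6 + 4 + 28)/5 = 108/5
E[X | Machine B] = (35 + 22 + 35 + 33 + 23 + 27)/6 = 175/6
E[X] = (1/3)·108/5 + (2/3)·175/6 = 1199/45 ≈ 26.64

$26.64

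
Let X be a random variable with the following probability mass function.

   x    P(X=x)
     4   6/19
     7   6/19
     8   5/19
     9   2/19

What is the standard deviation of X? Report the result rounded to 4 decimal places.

E[X] = 124/19, E[X²] = 872/19
Var(X) = E[X²] − (E[X])² = 872/19 − 15376/361 = 1192/361
SD(X) = √(1192/361) ≈ 1.8171

1.8171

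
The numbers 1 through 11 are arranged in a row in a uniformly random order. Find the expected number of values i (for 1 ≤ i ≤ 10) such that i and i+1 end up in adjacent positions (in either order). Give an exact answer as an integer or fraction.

For each i ∈ {1,…,10}, let Xᵢ = 1 if i and i+1 are adjacent. P(Xᵢ=1) = 2·(11−1)!/11! = 2/11.
By linearity, E[ΣXᵢ] = (10)·(2/11) = 20/11.

20/11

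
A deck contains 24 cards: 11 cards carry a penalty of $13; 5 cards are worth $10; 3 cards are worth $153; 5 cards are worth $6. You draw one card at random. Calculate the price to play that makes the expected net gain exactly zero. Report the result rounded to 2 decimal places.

$16.50

E[payout] = (11/24)·(-13) + (5/24)·10 + (3/24)·153 + (5/24)·6 = 33/2
Fair fee = E[payout] = 33/2 ≈ $16.50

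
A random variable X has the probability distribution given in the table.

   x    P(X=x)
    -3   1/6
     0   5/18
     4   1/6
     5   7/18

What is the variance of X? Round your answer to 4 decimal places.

E[X] = (1/6)·(-3) + (5/18)·0 + (1/6)·4 + (7/18)·5 = 19/9
E[X²] = (1/6)·9 + (5/18)·0 + (1/6)·16 + (7/18)·25 = 125/9
Var(X) = 125/9 − (19/9)² = 764/81 ≈ 9.4321

9.4321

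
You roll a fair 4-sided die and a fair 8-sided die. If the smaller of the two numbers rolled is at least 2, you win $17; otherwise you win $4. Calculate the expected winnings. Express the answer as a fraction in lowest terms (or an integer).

E[payout] = (11/32)·4 + (21/32)·17 = 401/32

401/32 dollars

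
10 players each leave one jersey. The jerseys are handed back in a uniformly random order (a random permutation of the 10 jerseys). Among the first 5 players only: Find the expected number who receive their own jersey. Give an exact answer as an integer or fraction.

1/2

Let Xᵢ = 1 if person i gets their own jersey. For each i, P(Xᵢ=1) = 1/10.
By linearity of expectation, E[X₁+…+X_5] = 5·(1/10) = 1/2.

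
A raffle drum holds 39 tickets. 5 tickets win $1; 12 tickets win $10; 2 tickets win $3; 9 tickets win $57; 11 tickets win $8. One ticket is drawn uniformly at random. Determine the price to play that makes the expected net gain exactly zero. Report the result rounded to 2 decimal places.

$18.77

E[payout] = (5/39)·1 + (12/39)·10 + (2/39)·3 + (9/39)·57 + (11/39)·8 = 244/13
Fair fee = E[payout] = 244/13 ≈ $18.77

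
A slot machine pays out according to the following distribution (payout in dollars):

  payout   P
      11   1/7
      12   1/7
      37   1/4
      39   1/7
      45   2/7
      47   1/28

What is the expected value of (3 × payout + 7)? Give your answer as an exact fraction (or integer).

E[3x+7] = (1/7)·40 + (1/7)·43 + (1/4)·118 + (1/7)·124 + (2/7)·142 + (1/28)·148
     = 1469/14

1469/14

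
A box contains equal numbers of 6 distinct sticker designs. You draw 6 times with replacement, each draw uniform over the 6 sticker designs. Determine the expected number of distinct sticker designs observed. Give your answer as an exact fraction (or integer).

31031/7776

Let Xⱼ=1 if type j appears at least once. P(Xⱼ=1) = 1 − ((6−1)/6)^6 = 31031/46656.
E[#distinct] = 6·31031/46656 = 31031/7776.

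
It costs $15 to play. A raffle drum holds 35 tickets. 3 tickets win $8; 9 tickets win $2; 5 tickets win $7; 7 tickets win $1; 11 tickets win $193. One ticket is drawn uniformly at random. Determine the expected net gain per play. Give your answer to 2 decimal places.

$48.06

E[payout] = (3/35)·8 + (9/35)·2 + (5/35)·7 + (7/35)·1 + (11/35)·193 = 2207/35
Expected profit = 2207/35 − 15 = 1682/35 ≈ $48.06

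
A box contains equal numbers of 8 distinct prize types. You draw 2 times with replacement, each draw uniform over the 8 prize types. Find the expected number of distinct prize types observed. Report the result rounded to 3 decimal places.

Let Xⱼ=1 if type j appears at least once. P(Xⱼ=1) = 1 − ((8−1)/8)^2 = 15/64.
E[#distinct] = 8·15/64 = 15/8.
≈ 1.875

1.875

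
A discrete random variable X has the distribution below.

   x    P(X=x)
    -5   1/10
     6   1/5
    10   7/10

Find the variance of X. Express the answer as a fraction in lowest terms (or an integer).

E[X] = (1/10)·(-5) + (1/5)·6 + (7/10)·10 = 77/10
E[X²] = (1/10)·25 + (1/5)·36 + (7/10)·100 = 797/10
Var(X) = 797/10 − (77/10)² = 2041/100

2041/100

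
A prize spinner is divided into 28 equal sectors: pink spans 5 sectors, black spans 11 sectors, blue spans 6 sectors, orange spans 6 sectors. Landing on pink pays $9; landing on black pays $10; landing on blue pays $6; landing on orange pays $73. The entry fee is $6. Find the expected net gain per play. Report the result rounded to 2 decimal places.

E[payout] = (5/28)·9 + (11/28)·10 + (6/28)·6 + (6/28)·73 = 629/28
Expected profit = 629/28 − 6 = 461/28 ≈ $16.46

$16.46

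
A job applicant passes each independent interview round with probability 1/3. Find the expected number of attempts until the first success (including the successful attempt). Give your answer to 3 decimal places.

3.000

For a geometric distribution, E[trials] = 1/p = 1/(1/3) = 3.
≈ 3.000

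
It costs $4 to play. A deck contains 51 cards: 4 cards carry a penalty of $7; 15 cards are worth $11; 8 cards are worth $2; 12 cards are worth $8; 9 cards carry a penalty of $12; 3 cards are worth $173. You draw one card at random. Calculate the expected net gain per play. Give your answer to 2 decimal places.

E[payout] = (4/51)·(-7) + (15/51)·11 + (8/51)·2 + (12/51)·8 + (9/51)·(-12) + (3/51)·173 = 220/17
Expected profit = 220/17 − 4 = 152/17 ≈ $8.94

$8.94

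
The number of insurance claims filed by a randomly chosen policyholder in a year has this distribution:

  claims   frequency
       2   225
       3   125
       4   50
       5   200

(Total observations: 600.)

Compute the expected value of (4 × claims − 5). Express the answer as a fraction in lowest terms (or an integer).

17/2

Total = 600, so P(claims=2) = 225/600, etc.
E[4x-5] = (3/8)·3 + (5/24)·7 + (1/12)·11 + (1/3)·15
     = 17/2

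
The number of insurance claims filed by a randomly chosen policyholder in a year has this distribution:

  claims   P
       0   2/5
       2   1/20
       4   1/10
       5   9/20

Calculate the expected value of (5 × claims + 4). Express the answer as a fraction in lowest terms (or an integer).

E[5x+4] = (2/5)·4 + (1/20)·14 + (1/10)·24 + (9/20)·29
     = 71/4

71/4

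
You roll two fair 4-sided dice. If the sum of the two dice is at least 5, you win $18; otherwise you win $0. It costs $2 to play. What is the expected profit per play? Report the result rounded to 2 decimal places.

E[payout] = (3/8)·0 + (5/8)·18 = 45/4
Expected profit = 45/4 − 2 = 37/4 ≈ $9.25

$9.25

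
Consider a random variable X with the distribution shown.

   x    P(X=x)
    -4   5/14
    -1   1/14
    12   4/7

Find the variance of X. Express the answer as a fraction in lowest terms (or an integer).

E[X] = (5/14)·(-4) + (1/14)·(-1) + (4/7)·12 = 75/14
E[X²] = (5/14)·16 + (1/14)·1 + (4/7)·144 = 1233/14
Var(X) = 1233/14 − (75/14)² = 11637/196

11637/196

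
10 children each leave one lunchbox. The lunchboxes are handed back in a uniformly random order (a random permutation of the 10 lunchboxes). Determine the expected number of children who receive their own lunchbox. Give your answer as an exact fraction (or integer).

1

Let Xᵢ = 1 if person i gets their own lunchbox. For each i, P(Xᵢ=1) = 1/10.
By linearity of expectation, E[X₁+…+X_10] = 10·(1/10) = 1.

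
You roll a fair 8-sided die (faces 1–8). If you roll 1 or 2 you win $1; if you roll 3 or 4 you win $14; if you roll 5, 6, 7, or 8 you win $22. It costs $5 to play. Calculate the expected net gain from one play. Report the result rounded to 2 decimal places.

$9.75

E[payout] = (1/4)·1 + (1/4)·14 + (1/2)·22 = 59/4
Expected profit = 59/4 − 5 = 39/4 ≈ $9.75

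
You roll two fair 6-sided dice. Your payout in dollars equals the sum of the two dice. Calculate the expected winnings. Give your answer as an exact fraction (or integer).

Distribution of the sum of the two dice: 2 w.p. 1/36, 3 w.p. 1/18, 4 w.p. 1/12, 5 w.p. 1/9, 6 w.p. 5/36, 7 w.p. 1/6, …
E[payout] = (1/36)·2 + (1/18)·3 + (1/12)·4 + (1/9)·5 + (5/36)·6 + (1/6)·7 + (5/36)·8 + (1/9)·9 + (1/12)·10 + (1/18)·11 + (1/36)·12 = 7

$7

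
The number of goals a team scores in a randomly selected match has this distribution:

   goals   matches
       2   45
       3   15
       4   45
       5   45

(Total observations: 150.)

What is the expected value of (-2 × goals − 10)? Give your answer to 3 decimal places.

Total = 150, so P(goals=2) = 45/150, etc.
E[-2x-10] = (3/10)·(-14) + (1/10)·(-16) + (3/10)·(-18) + (3/10)·(-20)
     = -86/5 ≈ -17.200

-17.200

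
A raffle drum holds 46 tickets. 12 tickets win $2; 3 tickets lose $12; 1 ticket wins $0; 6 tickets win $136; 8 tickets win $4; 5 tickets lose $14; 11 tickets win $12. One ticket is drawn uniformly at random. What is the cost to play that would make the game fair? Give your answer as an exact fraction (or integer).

E[payout] = (12/46)·2 + (3/46)·(-12) + (1/46)·0 + (6/46)·136 + (8/46)·4 + (5/46)·(-14) + (11/46)·12 = 449/23
Fair fee = E[payout] = 449/23

449/23 dollars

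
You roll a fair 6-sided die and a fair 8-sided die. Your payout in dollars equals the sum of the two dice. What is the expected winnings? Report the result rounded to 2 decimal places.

Distribution of the sum of the two dice: 2 w.p. 1/48, 3 w.p. 1/24, 4 w.p. 1/16, 5 w.p. 1/12, 6 w.p. 5/48, 7 w.p. 1/8, …
E[payout] = (1/48)·2 + (1/24)·3 + (1/16)·4 + (1/12)·5 + (5/48)·6 + (1/8)·7 + (1/8)·8 + (1/8)·9 + (5/48)·10 + (1/12)·11 + (1/16)·12 + (1/24)·13 + (1/48)·14 = 8
≈ $8.00

$8.00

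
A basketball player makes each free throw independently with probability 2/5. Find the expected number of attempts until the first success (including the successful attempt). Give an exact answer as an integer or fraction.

For a geometric distribution, E[trials] = 1/p = 1/(2/5) = 5/2.

5/2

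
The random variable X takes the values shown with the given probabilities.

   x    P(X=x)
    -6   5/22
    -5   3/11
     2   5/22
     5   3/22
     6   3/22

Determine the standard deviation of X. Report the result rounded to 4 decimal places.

E[X] = -17/22, E[X²] = 533/22
Var(X) = E[X²] − (E[X])² = 533/22 − 289/484 = 11437/484
SD(X) = √(11437/484) ≈ 4.8611

4.8611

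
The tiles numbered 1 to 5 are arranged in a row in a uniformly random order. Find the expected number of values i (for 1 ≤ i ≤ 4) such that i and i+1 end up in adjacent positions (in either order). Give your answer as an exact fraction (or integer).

8/5

For each i ∈ {1,…,4}, let Xᵢ = 1 if i and i+1 are adjacent. P(Xᵢ=1) = 2·(5−1)!/5! = 2/5.
By linearity, E[ΣXᵢ] = (4)·(2/5) = 8/5.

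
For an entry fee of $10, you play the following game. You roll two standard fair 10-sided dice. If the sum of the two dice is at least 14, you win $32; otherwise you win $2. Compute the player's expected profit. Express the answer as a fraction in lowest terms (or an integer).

2/5 dollars

E[payout] = (18/25)·2 + (7/25)·32 = 52/5
Expected profit = 52/5 − 10 = 2/5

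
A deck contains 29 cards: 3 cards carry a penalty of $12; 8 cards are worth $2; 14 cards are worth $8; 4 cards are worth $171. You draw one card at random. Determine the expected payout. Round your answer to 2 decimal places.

$26.76

E[payout] = (3/29)·(-12) + (8/29)·2 + (14/29)·8 + (4/29)·171 = 776/29
≈ $26.76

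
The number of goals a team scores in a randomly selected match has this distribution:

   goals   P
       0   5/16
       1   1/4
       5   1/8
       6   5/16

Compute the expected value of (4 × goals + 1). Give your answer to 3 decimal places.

12.000

E[4x+1] = (5/16)·1 + (1/4)·5 + (1/8)·21 + (5/16)·25
     = 12 ≈ 12.000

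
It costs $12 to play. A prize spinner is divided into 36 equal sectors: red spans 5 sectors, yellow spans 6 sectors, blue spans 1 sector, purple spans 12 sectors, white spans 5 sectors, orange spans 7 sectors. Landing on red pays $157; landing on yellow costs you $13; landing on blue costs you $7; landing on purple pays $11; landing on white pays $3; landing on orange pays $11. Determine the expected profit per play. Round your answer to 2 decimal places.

E[payout] = (5/36)·157 + (6/36)·(-13) + (1/36)·(-7) + (12/36)·11 + (5/36)·3 + (7/36)·11 = 77/3
Expected profit = 77/3 − 12 = 41/3 ≈ $13.67

$13.67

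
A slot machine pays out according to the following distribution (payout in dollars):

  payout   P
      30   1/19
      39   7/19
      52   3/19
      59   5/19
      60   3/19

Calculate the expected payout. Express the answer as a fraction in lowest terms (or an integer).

934/19 dollars

E[X] = (1/19)·30 + (7/19)·39 + (3/19)·52 + (5/19)·59 + (3/19)·60
     = 934/19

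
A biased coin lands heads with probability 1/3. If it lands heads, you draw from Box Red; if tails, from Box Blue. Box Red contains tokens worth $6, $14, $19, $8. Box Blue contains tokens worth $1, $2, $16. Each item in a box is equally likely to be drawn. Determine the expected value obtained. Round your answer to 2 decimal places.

E[X | Box Red] = (6 + 14 + 19 + 8)/4 = 47/4
E[X | Box Blue] = (1 + 2 + 16)/3 = 19/3
E[X] = (1/3)·47/4 + (2/3)·19/3 = 293/36 ≈ 8.14

$8.14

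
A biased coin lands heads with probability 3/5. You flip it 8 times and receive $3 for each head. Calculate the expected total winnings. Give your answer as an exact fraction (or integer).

72/5 dollars

E[#heads] = 8·3/5 = 24/5 (linearity over flips).
E[winnings] = 3·24/5 = 72/5.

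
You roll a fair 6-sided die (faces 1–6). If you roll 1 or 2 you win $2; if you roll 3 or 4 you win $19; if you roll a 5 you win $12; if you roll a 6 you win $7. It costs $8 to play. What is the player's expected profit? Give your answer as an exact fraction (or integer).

E[payout] = (1/3)·2 + (1/6)·7 + (1/6)·12 + (1/3)·19 = 61/6
Expected profit = 61/6 − 8 = 13/6

13/6 dollars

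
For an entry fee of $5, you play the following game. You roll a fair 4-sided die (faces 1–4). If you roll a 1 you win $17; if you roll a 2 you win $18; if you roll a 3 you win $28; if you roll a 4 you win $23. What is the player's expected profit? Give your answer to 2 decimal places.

E[payout] = (1/4)·17 + (1/4)·18 + (1/4)·23 + (1/4)·28 = 43/2
Expected profit = 43/2 − 5 = 33/2 ≈ $16.50

$16.50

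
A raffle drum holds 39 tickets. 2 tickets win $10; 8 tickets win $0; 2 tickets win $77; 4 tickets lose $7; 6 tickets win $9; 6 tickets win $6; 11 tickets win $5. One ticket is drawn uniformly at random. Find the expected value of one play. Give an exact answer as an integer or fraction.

97/13 dollars

E[payout] = (2/39)·10 + (8/39)·0 + (2/39)·77 + (4/39)·(-7) + (6/39)·9 + (6/39)·6 + (11/39)·5 = 97/13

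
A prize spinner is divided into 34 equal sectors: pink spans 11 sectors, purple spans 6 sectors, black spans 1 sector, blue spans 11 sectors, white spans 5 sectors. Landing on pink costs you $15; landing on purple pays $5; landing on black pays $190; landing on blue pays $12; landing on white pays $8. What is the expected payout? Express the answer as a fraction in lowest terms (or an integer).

227/34 dollars

E[payout] = (11/34)·(-15) + (6/34)·5 + (1/34)·190 + (11/34)·12 + (5/34)·8 = 227/34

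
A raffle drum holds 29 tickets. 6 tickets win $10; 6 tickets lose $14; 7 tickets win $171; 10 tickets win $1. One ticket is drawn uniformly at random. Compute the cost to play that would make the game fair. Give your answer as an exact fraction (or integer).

1183/29 dollars

E[payout] = (6/29)·10 + (6/29)·(-14) + (7/29)·171 + (10/29)·1 = 1183/29
Fair fee = E[payout] = 1183/29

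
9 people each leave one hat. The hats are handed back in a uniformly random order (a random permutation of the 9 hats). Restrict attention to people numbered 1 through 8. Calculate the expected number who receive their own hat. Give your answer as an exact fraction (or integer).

8/9

Let Xᵢ = 1 if person i gets their own hat. For each i, P(Xᵢ=1) = 1/9.
By linearity of expectation, E[X₁+…+X_8] = 8·(1/9) = 8/9.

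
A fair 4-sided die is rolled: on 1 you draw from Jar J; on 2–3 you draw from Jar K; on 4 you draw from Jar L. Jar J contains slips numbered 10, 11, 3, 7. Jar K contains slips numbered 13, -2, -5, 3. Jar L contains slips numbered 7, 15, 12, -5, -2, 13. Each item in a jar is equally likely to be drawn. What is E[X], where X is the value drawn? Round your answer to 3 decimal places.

4.729

E[X | Jar J] = (10 + 11 + 3 + 7)/4 = 31/4
E[X | Jar K] = (13 − 2 − 5 + 3)/4 = 9/4
E[X | Jar L] = (7 + 15 + 12 − 5 − 2 + 13)/6 = 20/3
E[X] = (1/4)·31/4 + (1/2)·9/4 + (1/4)·20/3 = 227/48 ≈ 4.729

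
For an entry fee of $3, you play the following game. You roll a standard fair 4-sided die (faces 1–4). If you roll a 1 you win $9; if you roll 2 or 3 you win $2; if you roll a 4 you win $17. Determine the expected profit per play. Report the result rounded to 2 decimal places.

E[payout] = (1/2)·2 + (1/4)·9 + (1/4)·17 = 15/2
Expected profit = 15/2 − 3 = 9/2 ≈ $4.50

$4.50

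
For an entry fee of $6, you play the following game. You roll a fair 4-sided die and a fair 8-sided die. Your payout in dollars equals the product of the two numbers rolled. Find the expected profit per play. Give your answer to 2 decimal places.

$5.25

Distribution of the product of the two numbers rolled: 1 w.p. 1/32, 2 w.p. 1/16, 3 w.p. 1/16, 4 w.p. 3/32, 5 w.p. 1/32, 6 w.p. 3/32, …
E[payout] = (1/32)·1 + (1/16)·2 + (1/16)·3 + (3/32)·4 + (1/32)·5 + (3/32)·6 + (1/32)·7 + (3/32)·8 + (1/32)·9 + (1/32)·10 + (3/32)·12 + (1/32)·14 + (1/32)·15 + (1/16)·16 + (1/32)·18 + (1/32)·20 + (1/32)·21 + (1/16)·24 + (1/32)·28 + (1/32)·32 = 45/4
Expected profit = 45/4 − 6 = 21/4 ≈ $5.25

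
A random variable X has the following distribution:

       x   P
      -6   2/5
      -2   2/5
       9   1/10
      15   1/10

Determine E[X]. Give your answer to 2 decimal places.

-0.80

E[X] = (2/5)·(-6) + (2/5)·(-2) + (1/10)·9 + (1/10)·15
     = -4/5 ≈ -0.80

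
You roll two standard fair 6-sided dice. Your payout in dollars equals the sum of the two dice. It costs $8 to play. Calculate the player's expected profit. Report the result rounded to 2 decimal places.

-$1.00

Distribution of the sum of the two dice: 2 w.p. 1/36, 3 w.p. 1/18, 4 w.p. 1/12, 5 w.p. 1/9, 6 w.p. 5/36, 7 w.p. 1/6, …
E[payout] = (1/36)·2 + (1/18)·3 + (1/12)·4 + (1/9)·5 + (5/36)·6 + (1/6)·7 + (5/36)·8 + (1/9)·9 + (1/12)·10 + (1/18)·11 + (1/36)·12 = 7
Expected profit = 7 − 8 = -1 ≈ -$1.00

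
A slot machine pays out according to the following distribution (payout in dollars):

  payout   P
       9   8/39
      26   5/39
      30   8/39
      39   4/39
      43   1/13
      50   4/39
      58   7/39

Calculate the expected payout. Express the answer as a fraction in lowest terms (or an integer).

1333/39 dollars

E[X] = (8/39)·9 + (5/39)·26 + (8/39)·30 + (4/39)·39 + (1/13)·43 + (4/39)·50 + (7/39)·58
     = 1333/39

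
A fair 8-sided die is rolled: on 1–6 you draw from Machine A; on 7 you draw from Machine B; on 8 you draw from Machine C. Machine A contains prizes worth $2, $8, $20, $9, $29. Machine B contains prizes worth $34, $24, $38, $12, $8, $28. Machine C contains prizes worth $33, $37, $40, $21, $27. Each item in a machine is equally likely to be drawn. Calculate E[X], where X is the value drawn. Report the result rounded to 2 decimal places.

E[X | Machine A] = (2 + 8 + 20 + 9 + 29)/5 = 68/5
E[X | Machine B] = (34 + 24 + 38 + 12 + 8 + 28)/6 = 24
E[X | Machine C] = (33 + 37 + 40 + 21 + 27)/5 = 158/5
E[X] = (3/4)·68/5 + (1/8)·24 + (1/8)·158/5 = 343/20 ≈ 17.15

$17.15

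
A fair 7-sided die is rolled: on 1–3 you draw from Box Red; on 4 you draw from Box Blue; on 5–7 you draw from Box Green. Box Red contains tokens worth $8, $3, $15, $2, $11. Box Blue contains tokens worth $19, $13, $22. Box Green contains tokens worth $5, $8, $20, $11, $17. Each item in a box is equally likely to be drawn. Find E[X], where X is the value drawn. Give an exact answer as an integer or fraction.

E[X | Box Red] = (8 + 3 + 15 + 2 + 11)/5 = 39/5
E[X | Box Blue] = (19 + 13 + 22)/3 = 18
E[X | Box Green] = (5 + 8 + 20 + 11 + 17)/5 = 61/5
E[X] = (3/7)·39/5 + (1/7)·18 + (3/7)·61/5 = 78/7

78/7 dollars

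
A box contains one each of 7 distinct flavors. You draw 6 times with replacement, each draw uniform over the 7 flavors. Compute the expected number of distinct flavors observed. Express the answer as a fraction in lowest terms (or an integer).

70993/16807

Let Xⱼ=1 if type j appears at least once. P(Xⱼ=1) = 1 − ((7−1)/7)^6 = 70993/117649.
E[#distinct] = 7·70993/117649 = 70993/16807.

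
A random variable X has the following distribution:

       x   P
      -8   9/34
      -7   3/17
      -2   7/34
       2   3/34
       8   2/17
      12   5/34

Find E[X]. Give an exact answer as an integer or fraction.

-15/17

E[X] = (9/34)·(-8) + (3/17)·(-7) + (7/34)·(-2) + (3/34)·2 + (2/17)·8 + (5/34)·12
     = -15/17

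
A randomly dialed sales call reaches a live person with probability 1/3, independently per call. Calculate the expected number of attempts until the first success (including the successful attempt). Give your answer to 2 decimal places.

For a geometric distribution, E[trials] = 1/p = 1/(1/3) = 3.
≈ 3.00

3.00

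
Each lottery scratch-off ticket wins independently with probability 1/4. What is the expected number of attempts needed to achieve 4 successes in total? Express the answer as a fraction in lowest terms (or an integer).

By linearity (sum of 4 independent geometric waits), E[trials] = 4/p = 4/(1/4) = 16.

16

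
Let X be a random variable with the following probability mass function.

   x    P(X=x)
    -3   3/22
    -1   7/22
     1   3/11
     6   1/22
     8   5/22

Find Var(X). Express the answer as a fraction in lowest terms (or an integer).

E[X] = (3/22)·(-3) + (7/22)·(-1) + (3/11)·1 + (1/22)·6 + (5/22)·8 = 18/11
E[X²] = (3/22)·9 + (7/22)·1 + (3/11)·1 + (1/22)·36 + (5/22)·64 = 18
Var(X) = 18 − (18/11)² = 1854/121

1854/121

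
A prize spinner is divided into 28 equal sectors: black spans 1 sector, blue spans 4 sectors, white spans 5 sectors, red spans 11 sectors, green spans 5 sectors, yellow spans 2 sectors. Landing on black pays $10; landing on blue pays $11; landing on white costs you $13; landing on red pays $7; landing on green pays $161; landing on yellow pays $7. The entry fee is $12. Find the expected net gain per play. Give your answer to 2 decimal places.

E[payout] = (1/28)·10 + (4/28)·11 + (5/28)·(-13) + (11/28)·7 + (5/28)·161 + (2/28)·7 = 885/28
Expected profit = 885/28 − 12 = 549/28 ≈ $19.61

$19.61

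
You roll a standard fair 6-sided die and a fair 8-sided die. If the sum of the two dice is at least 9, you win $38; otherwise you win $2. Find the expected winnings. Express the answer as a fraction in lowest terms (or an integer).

71/4 dollars

E[payout] = (9/16)·2 + (7/16)·38 = 71/4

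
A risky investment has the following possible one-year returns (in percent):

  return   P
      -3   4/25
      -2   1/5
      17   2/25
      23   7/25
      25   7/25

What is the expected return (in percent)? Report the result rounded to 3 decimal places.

E[X] = (4/25)·(-3) + (1/5)·(-2) + (2/25)·17 + (7/25)·23 + (7/25)·25
     = 348/25 ≈ 13.920

13.920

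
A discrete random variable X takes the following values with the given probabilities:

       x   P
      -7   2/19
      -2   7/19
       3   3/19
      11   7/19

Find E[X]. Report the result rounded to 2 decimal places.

E[X] = (2/19)·(-7) + (7/19)·(-2) + (3/19)·3 + (7/19)·11
     = 58/19 ≈ 3.05

3.05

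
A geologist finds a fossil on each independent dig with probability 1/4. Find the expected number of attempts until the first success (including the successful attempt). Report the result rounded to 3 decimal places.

4.000

For a geometric distribution, E[trials] = 1/p = 1/(1/4) = 4.
≈ 4.000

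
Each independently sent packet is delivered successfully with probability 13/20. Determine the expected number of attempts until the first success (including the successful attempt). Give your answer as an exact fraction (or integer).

For a geometric distribution, E[trials] = 1/p = 1/(13/20) = 20/13.

20/13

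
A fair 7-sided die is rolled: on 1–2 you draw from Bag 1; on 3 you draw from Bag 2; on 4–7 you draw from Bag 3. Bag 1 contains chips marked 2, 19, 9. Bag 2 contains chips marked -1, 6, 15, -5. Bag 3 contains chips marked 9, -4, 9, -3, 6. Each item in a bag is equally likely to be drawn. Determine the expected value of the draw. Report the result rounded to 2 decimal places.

E[X | Bag 1] = (2 + 19 + 9)/3 = 10
E[X | Bag 2] = (-1 + 6 + 15 − 5)/4 = 15/4
E[X | Bag 3] = (9 − 4 + 9 − 3 + 6)/5 = 17/5
E[X] = (2/7)·10 + (1/7)·15/4 + (4/7)·17/5 = 747/140 ≈ 5.34

5.34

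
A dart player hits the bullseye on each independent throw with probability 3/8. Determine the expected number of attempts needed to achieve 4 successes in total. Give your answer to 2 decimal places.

10.67

By linearity (sum of 4 independent geometric waits), E[trials] = 4/p = 4/(3/8) = 32/3.
≈ 10.67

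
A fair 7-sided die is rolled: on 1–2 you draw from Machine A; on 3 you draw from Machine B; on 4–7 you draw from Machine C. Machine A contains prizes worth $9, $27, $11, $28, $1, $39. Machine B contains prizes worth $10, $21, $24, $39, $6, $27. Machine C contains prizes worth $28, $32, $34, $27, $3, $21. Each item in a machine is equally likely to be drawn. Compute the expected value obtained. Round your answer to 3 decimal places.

E[X | Machine A] = (9 + 27 + 11 + 28 + 1 + 39)/6 = 115/6
E[X | Machine B] = (10 + 21 + 24 + 39 + 6 + 27)/6 = 127/6
E[X | Machine C] = (28 + 32 + 34 + 27 + 3 + 21)/6 = 145/6
E[X] = (2/7)·115/6 + (1/7)·127/6 + (4/7)·145/6 = 937/42 ≈ 22.310

$22.310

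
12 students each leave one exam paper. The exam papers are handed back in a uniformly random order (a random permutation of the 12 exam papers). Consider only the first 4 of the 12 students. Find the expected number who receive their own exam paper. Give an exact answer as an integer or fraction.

Let Xᵢ = 1 if person i gets their own exam paper. For each i, P(Xᵢ=1) = 1/12.
By linearity of expectation, E[X₁+…+X_4] = 4·(1/12) = 1/3.

1/3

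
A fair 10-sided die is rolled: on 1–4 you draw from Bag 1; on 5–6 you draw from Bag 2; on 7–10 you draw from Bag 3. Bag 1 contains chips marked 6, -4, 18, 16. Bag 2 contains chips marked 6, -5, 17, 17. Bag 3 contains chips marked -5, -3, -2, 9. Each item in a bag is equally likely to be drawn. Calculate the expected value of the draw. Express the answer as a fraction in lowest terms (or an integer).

E[X | Bag 1] = (6 − 4 + 18 + 16)/4 = 9
E[X | Bag 2] = (6 − 5 + 17 + 17)/4 = 35/4
E[X | Bag 3] = (-5 − 3 − 2 + 9)/4 = -1/4
E[X] = (2/5)·9 + (1/5)·35/4 + (2/5)·(-1/4) = 21/4

21/4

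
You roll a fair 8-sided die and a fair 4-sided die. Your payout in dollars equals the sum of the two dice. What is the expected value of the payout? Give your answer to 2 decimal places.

$7.00

Distribution of the sum of the two dice: 2 w.p. 1/32, 3 w.p. 1/16, 4 w.p. 3/32, 5 w.p. 1/8, 6 w.p. 1/8, 7 w.p. 1/8, …
E[payout] = (1/32)·2 + (1/16)·3 + (3/32)·4 + (1/8)·5 + (1/8)·6 + (1/8)·7 + (1/8)·8 + (1/8)·9 + (3/32)·10 + (1/16)·11 + (1/32)·12 = 7
≈ $7.00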